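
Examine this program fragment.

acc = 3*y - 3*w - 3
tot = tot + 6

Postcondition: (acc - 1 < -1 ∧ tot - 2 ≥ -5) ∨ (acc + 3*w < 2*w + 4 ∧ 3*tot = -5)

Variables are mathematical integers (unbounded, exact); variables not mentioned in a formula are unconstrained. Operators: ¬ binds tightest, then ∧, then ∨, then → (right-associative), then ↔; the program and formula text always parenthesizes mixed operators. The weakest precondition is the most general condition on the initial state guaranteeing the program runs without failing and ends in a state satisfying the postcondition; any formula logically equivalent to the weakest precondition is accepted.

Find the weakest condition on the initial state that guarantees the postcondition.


Working backward. After the program, the postcondition (acc - 1 < -1 ∧ tot - 2 ≥ -5) ∨ (acc + 3*w < 2*w + 4 ∧ 3*tot = -5) must hold; in canonical form it is (acc < 0 ∧ tot ≥ -3) ∨ (acc + w < 4 ∧ 3*tot = -5).
Before tot := tot + 6: (acc < 0 ∧ tot ≥ -9) ∨ (acc + w < 4 ∧ 3*tot = -23)
Before acc := 3*y - 3*w - 3: (3*y < 3*w + 3 ∧ tot ≥ -9) ∨ (3*y < 2*w + 7 ∧ 3*tot = -23)
Answer: WP = (3*y < 3*w + 3 ∧ tot ≥ -9) ∨ (3*y < 2*w + 7 ∧ 3*tot = -23)


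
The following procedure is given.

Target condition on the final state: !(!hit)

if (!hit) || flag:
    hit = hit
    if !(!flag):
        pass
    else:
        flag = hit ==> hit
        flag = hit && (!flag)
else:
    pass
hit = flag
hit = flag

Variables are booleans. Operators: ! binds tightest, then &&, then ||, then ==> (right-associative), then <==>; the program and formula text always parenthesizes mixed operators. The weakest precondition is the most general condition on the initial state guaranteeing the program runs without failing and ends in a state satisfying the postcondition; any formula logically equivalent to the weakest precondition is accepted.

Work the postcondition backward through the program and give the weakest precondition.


Working backward. After the program, the postcondition !(!hit) must hold; in canonical form it is hit.
Before hit := flag: flag
Before hit := flag: flag
Then branch requires flag; else branch requires flag.
Before the if: (((!hit) || flag) ==> flag) && ((!((!hit) || flag)) ==> flag)
Answer: WP = (((!hit) || flag) ==> flag) && ((!((!hit) || flag)) ==> flag)


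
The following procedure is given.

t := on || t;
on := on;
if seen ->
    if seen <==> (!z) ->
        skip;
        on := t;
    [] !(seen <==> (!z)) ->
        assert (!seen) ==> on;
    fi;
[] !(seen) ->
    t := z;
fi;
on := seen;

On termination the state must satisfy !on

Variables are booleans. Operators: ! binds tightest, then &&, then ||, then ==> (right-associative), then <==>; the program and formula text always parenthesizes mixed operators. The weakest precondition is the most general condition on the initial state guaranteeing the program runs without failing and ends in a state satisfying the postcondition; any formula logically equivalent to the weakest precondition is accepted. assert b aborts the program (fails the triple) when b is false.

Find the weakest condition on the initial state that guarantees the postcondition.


Working backward. After the program, !on must hold.
Before on := seen: !seen
Then branch requires ((seen <==> (!z)) ==> (!seen)) && ((!(seen <==> (!z))) ==> (((!seen) ==> on) && (!seen))); else branch requires !seen.
Before the if: seen ==> (((seen <==> (!z)) ==> (!seen)) && ((!(seen <==> (!z))) ==> (((!seen) ==> on) && (!seen))))
Before on := on: seen ==> (((seen <==> (!z)) ==> (!seen)) && ((!(seen <==> (!z))) ==> (((!seen) ==> on) && (!seen))))
Before t := on || t: seen ==> (((seen <==> (!z)) ==> (!seen)) && ((!(seen <==> (!z))) ==> (((!seen) ==> on) && (!seen))))
Answer: WP = seen ==> (((seen <==> (!z)) ==> (!seen)) && ((!(seen <==> (!z))) ==> (((!seen) ==> on) && (!seen))))


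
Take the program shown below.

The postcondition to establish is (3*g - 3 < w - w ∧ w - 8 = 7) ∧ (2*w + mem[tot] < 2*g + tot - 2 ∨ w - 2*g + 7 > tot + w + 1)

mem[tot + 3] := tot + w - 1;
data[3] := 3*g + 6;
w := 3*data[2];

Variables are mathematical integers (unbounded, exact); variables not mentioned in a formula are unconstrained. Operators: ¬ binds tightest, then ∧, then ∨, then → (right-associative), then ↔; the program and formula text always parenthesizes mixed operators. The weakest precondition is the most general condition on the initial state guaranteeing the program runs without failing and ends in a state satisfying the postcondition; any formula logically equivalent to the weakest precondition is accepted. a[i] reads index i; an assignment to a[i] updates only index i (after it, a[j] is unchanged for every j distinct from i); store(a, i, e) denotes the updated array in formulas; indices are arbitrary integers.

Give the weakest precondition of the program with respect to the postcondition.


Working backward. After the program, the postcondition (3*g - 3 < w - w ∧ w - 8 = 7) ∧ (2*w + mem[tot] < 2*g + tot - 2 ∨ w - 2*g + 7 > tot + w + 1) must hold; in canonical form it is 3*g < 3 ∧ w = 15 ∧ (mem[tot] + 2*w < 2*g + tot - 2 ∨ 2*g + tot < 6).
Before w := 3*data[2]: 3*g < 3 ∧ 3*data[2] = 15 ∧ (6*data[2] + mem[tot] < 2*g + tot - 2 ∨ 2*g + tot < 6)
Before data[3] := 3*g + 6: 3*g < 3 ∧ 3*data[2] = 15 ∧ (6*data[2] + mem[tot] < 2*g + tot - 2 ∨ 2*g + tot < 6)
Before mem[tot + 3] := tot + w - 1: 3*g < 3 ∧ 3*data[2] = 15 ∧ (6*data[2] + store(mem, tot + 3, tot + w - 1)[tot] < 2*g + tot - 2 ∨ 2*g + tot < 6)
Answer: WP = 3*g < 3 ∧ 3*data[2] = 15 ∧ (6*data[2] + store(mem, tot + 3, tot + w - 1)[tot] < 2*g + tot - 2 ∨ 2*g + tot < 6)


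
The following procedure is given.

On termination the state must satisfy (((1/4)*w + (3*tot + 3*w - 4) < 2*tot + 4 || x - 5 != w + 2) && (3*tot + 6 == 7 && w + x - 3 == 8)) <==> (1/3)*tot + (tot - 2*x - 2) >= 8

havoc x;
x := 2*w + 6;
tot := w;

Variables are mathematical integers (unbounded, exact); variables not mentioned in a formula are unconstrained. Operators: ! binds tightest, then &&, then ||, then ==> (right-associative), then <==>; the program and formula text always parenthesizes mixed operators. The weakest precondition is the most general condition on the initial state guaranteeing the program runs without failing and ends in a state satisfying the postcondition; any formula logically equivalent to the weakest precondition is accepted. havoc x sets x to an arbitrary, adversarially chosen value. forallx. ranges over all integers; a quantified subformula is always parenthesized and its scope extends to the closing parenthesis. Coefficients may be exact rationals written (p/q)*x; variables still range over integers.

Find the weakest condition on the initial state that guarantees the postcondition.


Working backward. After the program, the postcondition (((1/4)*w + (3*tot + 3*w - 4) < 2*tot + 4 || x - 5 != w + 2) && (3*tot + 6 == 7 && w + x - 3 == 8)) <==> (1/3)*tot + (tot - 2*x - 2) >= 8 must hold; in canonical form it is ((tot + (13/4)*w < 8 || x != w + 7) && 3*tot == 1 && w + x == 11) <==> (4/3)*tot >= 2*x + 10.
Before tot := w: (((17/4)*w < 8 || x != w + 7) && 3*w == 1 && w + x == 11) <==> (4/3)*w >= 2*x + 10
Before x := 2*w + 6: (((17/4)*w < 8 || w != 1) && 3*w == 1 && 3*w == 5) <==> (8/3)*w <= -22
Before havoc x: (((17/4)*w < 8 || w != 1) && 3*w == 1 && 3*w == 5) <==> (8/3)*w <= -22
Answer: WP = (((17/4)*w < 8 || w != 1) && 3*w == 1 && 3*w == 5) <==> (8/3)*w <= -22


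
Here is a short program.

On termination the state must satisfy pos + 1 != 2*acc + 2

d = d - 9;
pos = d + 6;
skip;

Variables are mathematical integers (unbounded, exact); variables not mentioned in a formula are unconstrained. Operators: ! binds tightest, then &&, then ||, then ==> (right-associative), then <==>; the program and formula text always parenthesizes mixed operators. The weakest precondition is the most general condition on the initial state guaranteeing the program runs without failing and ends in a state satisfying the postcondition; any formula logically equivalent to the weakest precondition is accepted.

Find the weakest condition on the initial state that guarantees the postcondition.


Working backward. After the program, the postcondition pos + 1 != 2*acc + 2 must hold; in canonical form it is pos != 2*acc + 1.
Before skip: pos != 2*acc + 1
Before pos := d + 6: d != 2*acc - 5
Before d := d - 9: d != 2*acc + 4
Answer: WP = d != 2*acc + 4


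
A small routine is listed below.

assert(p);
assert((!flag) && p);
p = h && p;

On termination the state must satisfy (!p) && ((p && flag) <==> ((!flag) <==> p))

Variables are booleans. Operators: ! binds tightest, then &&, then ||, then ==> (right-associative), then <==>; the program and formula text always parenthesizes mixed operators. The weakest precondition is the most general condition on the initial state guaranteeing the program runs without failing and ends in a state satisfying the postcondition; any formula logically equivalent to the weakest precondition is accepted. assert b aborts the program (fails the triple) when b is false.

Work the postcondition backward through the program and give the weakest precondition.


Working backward. After the program, (!p) && ((p && flag) <==> ((!flag) <==> p)) must hold.
Before p := h && p: (!(h && p)) && ((h && p && flag) <==> ((!flag) <==> (h && p)))
Before assert (!flag) && p: (!flag) && p && (!(h && p)) && ((h && p && flag) <==> ((!flag) <==> (h && p)))
Before assert p: p && (!flag) && (!(h && p)) && ((h && p && flag) <==> ((!flag) <==> (h && p)))
Answer: WP = p && (!flag) && (!(h && p)) && ((h && p && flag) <==> ((!flag) <==> (h && p)))


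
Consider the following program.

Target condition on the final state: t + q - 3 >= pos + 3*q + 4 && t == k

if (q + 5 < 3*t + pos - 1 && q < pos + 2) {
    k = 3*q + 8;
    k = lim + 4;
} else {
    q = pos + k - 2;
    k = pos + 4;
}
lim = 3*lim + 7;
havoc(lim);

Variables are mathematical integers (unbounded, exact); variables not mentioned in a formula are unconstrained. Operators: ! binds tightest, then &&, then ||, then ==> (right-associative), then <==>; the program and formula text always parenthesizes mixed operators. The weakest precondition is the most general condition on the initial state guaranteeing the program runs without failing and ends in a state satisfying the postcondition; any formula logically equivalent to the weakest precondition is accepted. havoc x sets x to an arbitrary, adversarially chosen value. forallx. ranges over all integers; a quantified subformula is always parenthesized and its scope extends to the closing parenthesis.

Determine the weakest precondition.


Working backward. After the program, the postcondition t + q - 3 >= pos + 3*q + 4 && t == k must hold; in canonical form it is t >= pos + 2*q + 7 && t == k.
Before havoc lim: t >= pos + 2*q + 7 && t == k
Before lim := 3*lim + 7: t >= pos + 2*q + 7 && t == k
Then branch requires t >= pos + 2*q + 7 && t == lim + 4; else branch requires t >= 2*k + 3*pos + 3 && t == pos + 4.
Before the if: ((q < pos + 3*t - 6 && q < pos + 2) ==> (t >= pos + 2*q + 7 && t == lim + 4)) && ((!(q < pos + 3*t - 6 && q < pos + 2)) ==> (t >= 2*k + 3*pos + 3 && t == pos + 4))
Answer: WP = ((q < pos + 3*t - 6 && q < pos + 2) ==> (t >= pos + 2*q + 7 && t == lim + 4)) && ((!(q < pos + 3*t - 6 && q < pos + 2)) ==> (t >= 2*k + 3*pos + 3 && t == pos + 4))


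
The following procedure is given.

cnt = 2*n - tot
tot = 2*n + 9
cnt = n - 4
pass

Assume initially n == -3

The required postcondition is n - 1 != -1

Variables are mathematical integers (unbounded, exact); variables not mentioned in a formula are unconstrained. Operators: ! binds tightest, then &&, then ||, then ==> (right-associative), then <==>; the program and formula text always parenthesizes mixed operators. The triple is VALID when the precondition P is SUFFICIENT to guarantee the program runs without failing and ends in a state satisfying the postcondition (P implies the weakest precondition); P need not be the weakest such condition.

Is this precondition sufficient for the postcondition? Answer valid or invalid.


Working backward. After the program, the postcondition n - 1 != -1 must hold; in canonical form it is n != 0.
Before skip: n != 0
Before cnt := n - 4: n != 0
Before tot := 2*n + 9: n != 0
Before cnt := 2*n - tot: n != 0
The weakest precondition is n != 0.
Check whether n == -3 implies it.
Every state satisfying the precondition satisfies the weakest precondition: the implication holds.
Answer: valid


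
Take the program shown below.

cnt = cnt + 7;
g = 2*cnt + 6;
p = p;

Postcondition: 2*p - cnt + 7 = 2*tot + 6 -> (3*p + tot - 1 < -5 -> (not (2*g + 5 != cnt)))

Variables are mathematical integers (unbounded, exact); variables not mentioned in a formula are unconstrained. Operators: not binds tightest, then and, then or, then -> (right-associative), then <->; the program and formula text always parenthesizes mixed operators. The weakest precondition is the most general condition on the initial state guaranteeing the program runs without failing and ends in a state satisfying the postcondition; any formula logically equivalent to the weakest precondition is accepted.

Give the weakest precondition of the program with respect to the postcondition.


Working backward. After the program, the postcondition 2*p - cnt + 7 = 2*tot + 6 -> (3*p + tot - 1 < -5 -> (not (2*g + 5 != cnt))) must hold; in canonical form it is 2*p = cnt + 2*tot - 1 -> (3*p + tot < -4 -> (not (2*g != cnt - 5))).
Before p := p: 2*p = cnt + 2*tot - 1 -> (3*p + tot < -4 -> (not (2*g != cnt - 5)))
Before g := 2*cnt + 6: 2*p = cnt + 2*tot - 1 -> (3*p + tot < -4 -> (not (3*cnt != -17)))
Before cnt := cnt + 7: 2*p = cnt + 2*tot + 6 -> (3*p + tot < -4 -> (not (3*cnt != -38)))
Answer: WP = 2*p = cnt + 2*tot + 6 -> (3*p + tot < -4 -> (not (3*cnt != -38)))


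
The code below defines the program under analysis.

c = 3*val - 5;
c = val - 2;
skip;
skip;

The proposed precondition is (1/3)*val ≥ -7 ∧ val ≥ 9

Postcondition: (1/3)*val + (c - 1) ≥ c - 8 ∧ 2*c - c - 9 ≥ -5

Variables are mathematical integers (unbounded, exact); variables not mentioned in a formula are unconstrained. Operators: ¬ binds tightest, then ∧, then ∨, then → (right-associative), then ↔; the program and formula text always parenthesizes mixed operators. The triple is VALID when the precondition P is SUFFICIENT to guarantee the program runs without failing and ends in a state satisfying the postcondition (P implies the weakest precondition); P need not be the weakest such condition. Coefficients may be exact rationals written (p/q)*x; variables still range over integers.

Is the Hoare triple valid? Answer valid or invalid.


Working backward. After the program, the postcondition (1/3)*val + (c - 1) ≥ c - 8 ∧ 2*c - c - 9 ≥ -5 must hold; in canonical form it is (1/3)*val ≥ -7 ∧ c ≥ 4.
Before skip: (1/3)*val ≥ -7 ∧ c ≥ 4
Before skip: (1/3)*val ≥ -7 ∧ c ≥ 4
Before c := val - 2: (1/3)*val ≥ -7 ∧ val ≥ 6
Before c := 3*val - 5: (1/3)*val ≥ -7 ∧ val ≥ 6
The weakest precondition is (1/3)*val ≥ -7 ∧ val ≥ 6.
Check whether (1/3)*val ≥ -7 ∧ val ≥ 9 implies it.
Every state satisfying the precondition satisfies the weakest precondition: the implication holds.
Answer: valid


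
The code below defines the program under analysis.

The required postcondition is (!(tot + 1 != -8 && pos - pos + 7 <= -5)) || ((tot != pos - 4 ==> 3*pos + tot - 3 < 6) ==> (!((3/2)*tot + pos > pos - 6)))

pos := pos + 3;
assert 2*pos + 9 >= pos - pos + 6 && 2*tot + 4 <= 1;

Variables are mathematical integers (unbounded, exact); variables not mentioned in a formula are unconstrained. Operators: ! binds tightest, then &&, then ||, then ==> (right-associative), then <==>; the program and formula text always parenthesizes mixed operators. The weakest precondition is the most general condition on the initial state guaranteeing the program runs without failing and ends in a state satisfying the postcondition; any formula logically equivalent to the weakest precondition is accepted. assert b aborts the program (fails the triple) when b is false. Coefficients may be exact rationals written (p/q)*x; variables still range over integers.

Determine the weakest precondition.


Working backward. After the program, the postcondition (!(tot + 1 != -8 && pos - pos + 7 <= -5)) || ((tot != pos - 4 ==> 3*pos + tot - 3 < 6) ==> (!((3/2)*tot + pos > pos - 6))) must hold; in canonical form it is true.
Before assert 2*pos + 9 >= pos - pos + 6 && 2*tot + 4 <= 1: 2*pos >= -3 && 2*tot <= -3
Before pos := pos + 3: 2*pos >= -9 && 2*tot <= -3
Answer: WP = 2*pos >= -9 && 2*tot <= -3


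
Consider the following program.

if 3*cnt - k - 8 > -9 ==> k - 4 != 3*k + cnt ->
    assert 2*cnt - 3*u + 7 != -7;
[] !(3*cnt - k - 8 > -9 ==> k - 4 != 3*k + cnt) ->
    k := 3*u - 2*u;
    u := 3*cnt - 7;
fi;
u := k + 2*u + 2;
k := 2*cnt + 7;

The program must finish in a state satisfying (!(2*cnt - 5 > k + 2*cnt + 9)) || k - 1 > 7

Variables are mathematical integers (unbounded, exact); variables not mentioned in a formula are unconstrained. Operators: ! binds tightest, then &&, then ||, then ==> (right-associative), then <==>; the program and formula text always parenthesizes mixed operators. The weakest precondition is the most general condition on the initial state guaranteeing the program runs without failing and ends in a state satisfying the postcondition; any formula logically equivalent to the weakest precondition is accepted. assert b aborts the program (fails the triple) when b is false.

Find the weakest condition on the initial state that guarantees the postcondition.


Working backward. After the program, the postcondition (!(2*cnt - 5 > k + 2*cnt + 9)) || k - 1 > 7 must hold; in canonical form it is (!(k < -14)) || k > 8.
Before k := 2*cnt + 7: (!(2*cnt < -21)) || 2*cnt > 1
Before u := k + 2*u + 2: (!(2*cnt < -21)) || 2*cnt > 1
Then branch requires 2*cnt != 3*u - 14 && ((!(2*cnt < -21)) || 2*cnt > 1); else branch requires (!(2*cnt < -21)) || 2*cnt > 1.
Before the if: ((3*cnt > k - 1 ==> cnt + 2*k != -4) ==> (2*cnt != 3*u - 14 && ((!(2*cnt < -21)) || 2*cnt > 1))) && ((!(3*cnt > k - 1 ==> cnt + 2*k != -4)) ==> ((!(2*cnt < -21)) || 2*cnt > 1))
Answer: WP = ((3*cnt > k - 1 ==> cnt + 2*k != -4) ==> (2*cnt != 3*u - 14 && ((!(2*cnt < -21)) || 2*cnt > 1))) && ((!(3*cnt > k - 1 ==> cnt + 2*k != -4)) ==> ((!(2*cnt < -21)) || 2*cnt > 1))


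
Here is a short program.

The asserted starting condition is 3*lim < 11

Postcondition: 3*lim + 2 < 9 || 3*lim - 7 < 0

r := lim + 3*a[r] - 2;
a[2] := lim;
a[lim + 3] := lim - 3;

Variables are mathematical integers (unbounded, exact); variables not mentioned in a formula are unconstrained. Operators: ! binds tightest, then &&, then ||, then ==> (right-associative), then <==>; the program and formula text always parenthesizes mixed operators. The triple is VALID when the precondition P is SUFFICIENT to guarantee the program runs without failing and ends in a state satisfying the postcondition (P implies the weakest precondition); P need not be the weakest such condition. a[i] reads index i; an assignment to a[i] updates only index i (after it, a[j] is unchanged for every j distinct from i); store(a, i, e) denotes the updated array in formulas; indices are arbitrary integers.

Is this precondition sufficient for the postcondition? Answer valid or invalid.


Working backward. After the program, the postcondition 3*lim + 2 < 9 || 3*lim - 7 < 0 must hold; in canonical form it is 3*lim < 7.
Before a[lim + 3] := lim - 3: 3*lim < 7
Before a[2] := lim: 3*lim < 7
Before r := lim + 3*a[r] - 2: 3*lim < 7
The weakest precondition is 3*lim < 7.
Check whether 3*lim < 11 implies it.
Countermodel: at the initial state lim = 3, the precondition holds but the weakest precondition fails.
Answer: invalid


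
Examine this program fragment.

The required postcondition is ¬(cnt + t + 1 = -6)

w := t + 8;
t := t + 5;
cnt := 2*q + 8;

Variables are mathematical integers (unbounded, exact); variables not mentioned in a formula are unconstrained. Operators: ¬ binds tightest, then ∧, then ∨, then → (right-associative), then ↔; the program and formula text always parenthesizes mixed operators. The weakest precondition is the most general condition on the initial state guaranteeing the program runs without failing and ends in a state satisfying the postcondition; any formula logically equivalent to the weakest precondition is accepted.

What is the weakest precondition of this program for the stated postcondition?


Working backward. After the program, the postcondition ¬(cnt + t + 1 = -6) must hold; in canonical form it is ¬(cnt + t = -7).
Before cnt := 2*q + 8: ¬(2*q + t = -15)
Before t := t + 5: ¬(2*q + t = -20)
Before w := t + 8: ¬(2*q + t = -20)
Answer: WP = ¬(2*q + t = -20)


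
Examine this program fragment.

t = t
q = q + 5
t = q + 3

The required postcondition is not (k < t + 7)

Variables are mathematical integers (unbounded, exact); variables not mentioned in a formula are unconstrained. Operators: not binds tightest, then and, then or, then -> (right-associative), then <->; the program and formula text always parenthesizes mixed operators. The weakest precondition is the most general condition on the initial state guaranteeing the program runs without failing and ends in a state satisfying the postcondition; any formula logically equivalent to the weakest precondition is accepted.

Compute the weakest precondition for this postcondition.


Working backward. After the program, not (k < t + 7) must hold.
Before t := q + 3: not (k < q + 10)
Before q := q + 5: not (k < q + 15)
Before t := t: not (k < q + 15)
Answer: WP = not (k < q + 15)


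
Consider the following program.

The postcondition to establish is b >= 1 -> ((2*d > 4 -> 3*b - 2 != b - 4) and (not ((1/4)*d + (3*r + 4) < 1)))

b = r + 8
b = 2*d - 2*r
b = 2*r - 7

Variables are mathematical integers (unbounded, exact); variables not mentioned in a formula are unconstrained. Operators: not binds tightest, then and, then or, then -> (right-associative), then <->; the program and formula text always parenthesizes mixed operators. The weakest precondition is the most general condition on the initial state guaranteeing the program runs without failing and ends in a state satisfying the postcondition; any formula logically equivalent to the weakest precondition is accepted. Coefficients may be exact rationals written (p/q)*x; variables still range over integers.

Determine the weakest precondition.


Working backward. After the program, the postcondition b >= 1 -> ((2*d > 4 -> 3*b - 2 != b - 4) and (not ((1/4)*d + (3*r + 4) < 1))) must hold; in canonical form it is b >= 1 -> ((2*d > 4 -> 2*b != -2) and (not ((1/4)*d + 3*r < -3))).
Before b := 2*r - 7: 2*r >= 8 -> ((2*d > 4 -> 4*r != 12) and (not ((1/4)*d + 3*r < -3)))
Before b := 2*d - 2*r: 2*r >= 8 -> ((2*d > 4 -> 4*r != 12) and (not ((1/4)*d + 3*r < -3)))
Before b := r + 8: 2*r >= 8 -> ((2*d > 4 -> 4*r != 12) and (not ((1/4)*d + 3*r < -3)))
Answer: WP = 2*r >= 8 -> ((2*d > 4 -> 4*r != 12) and (not ((1/4)*d + 3*r < -3)))


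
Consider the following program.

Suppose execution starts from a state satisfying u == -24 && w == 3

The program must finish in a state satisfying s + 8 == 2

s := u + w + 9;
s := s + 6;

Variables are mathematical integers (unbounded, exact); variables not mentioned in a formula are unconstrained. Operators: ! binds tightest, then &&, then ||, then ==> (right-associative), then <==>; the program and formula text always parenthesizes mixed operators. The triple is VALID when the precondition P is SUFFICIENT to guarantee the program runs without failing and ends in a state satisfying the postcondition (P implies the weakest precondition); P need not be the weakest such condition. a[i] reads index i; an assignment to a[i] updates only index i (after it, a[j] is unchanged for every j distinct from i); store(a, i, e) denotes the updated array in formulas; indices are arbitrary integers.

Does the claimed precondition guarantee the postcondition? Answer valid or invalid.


Working backward. After the program, the postcondition s + 8 == 2 must hold; in canonical form it is s == -6.
Before s := s + 6: s == -12
Before s := u + w + 9: u + w == -21
The weakest precondition is u + w == -21.
Check whether u == -24 && w == 3 implies it.
Every state satisfying the precondition satisfies the weakest precondition: the implication holds.
Answer: valid


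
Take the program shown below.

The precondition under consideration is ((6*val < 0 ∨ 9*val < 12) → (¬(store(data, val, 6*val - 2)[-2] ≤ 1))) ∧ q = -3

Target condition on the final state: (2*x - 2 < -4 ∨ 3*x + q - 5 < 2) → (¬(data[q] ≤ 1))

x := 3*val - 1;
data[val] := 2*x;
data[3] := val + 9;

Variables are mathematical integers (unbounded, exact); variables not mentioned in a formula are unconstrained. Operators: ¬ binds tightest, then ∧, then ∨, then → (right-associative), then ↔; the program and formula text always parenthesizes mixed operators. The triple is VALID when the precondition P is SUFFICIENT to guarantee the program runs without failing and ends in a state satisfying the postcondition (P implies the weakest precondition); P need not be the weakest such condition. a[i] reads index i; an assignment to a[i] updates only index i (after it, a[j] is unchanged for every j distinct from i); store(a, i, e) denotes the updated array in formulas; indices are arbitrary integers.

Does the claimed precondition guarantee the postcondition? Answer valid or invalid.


Working backward. After the program, the postcondition (2*x - 2 < -4 ∨ 3*x + q - 5 < 2) → (¬(data[q] ≤ 1)) must hold; in canonical form it is (2*x < -2 ∨ q + 3*x < 7) → (¬(data[q] ≤ 1)).
Before data[3] := val + 9: (2*x < -2 ∨ q + 3*x < 7) → (¬(store(data, 3, val + 9)[q] ≤ 1))
Before data[val] := 2*x: (2*x < -2 ∨ q + 3*x < 7) → (¬(store(store(data, val, 2*x), 3, val + 9)[q] ≤ 1))
Before x := 3*val - 1: (6*val < 0 ∨ q + 9*val < 10) → (¬(store(store(data, val, 6*val - 2), 3, val + 9)[q] ≤ 1))
The weakest precondition is (6*val < 0 ∨ q + 9*val < 10) → (¬(store(store(data, val, 6*val - 2), 3, val + 9)[q] ≤ 1)).
Check whether ((6*val < 0 ∨ 9*val < 12) → (¬(store(data, val, 6*val - 2)[-2] ≤ 1))) ∧ q = -3 implies it.
Countermodel: at the initial state data = {[-4] = 3, [-3] = 0, [-2] = 2, [3] = 3, elsewhere 3}, q = -3, val = -4, the precondition holds but the weakest precondition fails.
Answer: invalid


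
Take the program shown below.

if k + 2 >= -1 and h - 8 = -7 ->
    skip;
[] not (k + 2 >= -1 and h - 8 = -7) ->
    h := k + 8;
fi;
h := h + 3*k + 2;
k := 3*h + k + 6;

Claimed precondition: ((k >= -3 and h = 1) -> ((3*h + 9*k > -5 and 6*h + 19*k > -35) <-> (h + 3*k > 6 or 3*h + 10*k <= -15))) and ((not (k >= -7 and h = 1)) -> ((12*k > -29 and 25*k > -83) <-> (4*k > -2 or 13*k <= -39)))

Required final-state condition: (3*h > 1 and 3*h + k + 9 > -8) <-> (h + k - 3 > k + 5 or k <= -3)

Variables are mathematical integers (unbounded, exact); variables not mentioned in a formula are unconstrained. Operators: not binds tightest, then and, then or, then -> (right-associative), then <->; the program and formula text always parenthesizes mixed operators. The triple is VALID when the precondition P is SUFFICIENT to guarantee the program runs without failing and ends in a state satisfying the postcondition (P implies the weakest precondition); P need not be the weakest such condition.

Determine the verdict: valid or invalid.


Working backward. After the program, the postcondition (3*h > 1 and 3*h + k + 9 > -8) <-> (h + k - 3 > k + 5 or k <= -3) must hold; in canonical form it is (3*h > 1 and 3*h + k > -17) <-> (h > 8 or k <= -3).
Before k := 3*h + k + 6: (3*h > 1 and 6*h + k > -23) <-> (h > 8 or 3*h + k <= -9)
Before h := h + 3*k + 2: (3*h + 9*k > -5 and 6*h + 19*k > -35) <-> (h + 3*k > 6 or 3*h + 10*k <= -15)
Then branch requires (3*h + 9*k > -5 and 6*h + 19*k > -35) <-> (h + 3*k > 6 or 3*h + 10*k <= -15); else branch requires (12*k > -29 and 25*k > -83) <-> (4*k > -2 or 13*k <= -39).
Before the if: ((k >= -3 and h = 1) -> ((3*h + 9*k > -5 and 6*h + 19*k > -35) <-> (h + 3*k > 6 or 3*h + 10*k <= -15))) and ((not (k >= -3 and h = 1)) -> ((12*k > -29 and 25*k > -83) <-> (4*k > -2 or 13*k <= -39)))
The weakest precondition is ((k >= -3 and h = 1) -> ((3*h + 9*k > -5 and 6*h + 19*k > -35) <-> (h + 3*k > 6 or 3*h + 10*k <= -15))) and ((not (k >= -3 and h = 1)) -> ((12*k > -29 and 25*k > -83) <-> (4*k > -2 or 13*k <= -39))).
Check whether ((k >= -3 and h = 1) -> ((3*h + 9*k > -5 and 6*h + 19*k > -35) <-> (h + 3*k > 6 or 3*h + 10*k <= -15))) and ((not (k >= -7 and h = 1)) -> ((12*k > -29 and 25*k > -83) <-> (4*k > -2 or 13*k <= -39))) implies it.
Countermodel: at the initial state h = 1, k = -7, the precondition holds but the weakest precondition fails.
Answer: invalid


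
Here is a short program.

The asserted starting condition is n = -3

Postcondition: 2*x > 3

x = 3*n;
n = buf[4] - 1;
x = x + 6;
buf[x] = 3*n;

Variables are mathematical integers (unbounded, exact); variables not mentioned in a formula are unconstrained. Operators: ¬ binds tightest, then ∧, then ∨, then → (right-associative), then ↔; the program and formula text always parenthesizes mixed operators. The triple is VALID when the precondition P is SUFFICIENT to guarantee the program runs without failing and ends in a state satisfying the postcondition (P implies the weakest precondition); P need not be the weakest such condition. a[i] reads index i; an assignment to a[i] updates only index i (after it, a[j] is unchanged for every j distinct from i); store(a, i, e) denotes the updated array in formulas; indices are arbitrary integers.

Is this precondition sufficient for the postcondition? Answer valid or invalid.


Working backward. After the program, 2*x > 3 must hold.
Before buf[x] := 3*n: 2*x > 3
Before x := x + 6: 2*x > -9
Before n := buf[4] - 1: 2*x > -9
Before x := 3*n: 6*n > -9
The weakest precondition is 6*n > -9.
Check whether n = -3 implies it.
Countermodel: at the initial state n = -3, the precondition holds but the weakest precondition fails.
Answer: invalid


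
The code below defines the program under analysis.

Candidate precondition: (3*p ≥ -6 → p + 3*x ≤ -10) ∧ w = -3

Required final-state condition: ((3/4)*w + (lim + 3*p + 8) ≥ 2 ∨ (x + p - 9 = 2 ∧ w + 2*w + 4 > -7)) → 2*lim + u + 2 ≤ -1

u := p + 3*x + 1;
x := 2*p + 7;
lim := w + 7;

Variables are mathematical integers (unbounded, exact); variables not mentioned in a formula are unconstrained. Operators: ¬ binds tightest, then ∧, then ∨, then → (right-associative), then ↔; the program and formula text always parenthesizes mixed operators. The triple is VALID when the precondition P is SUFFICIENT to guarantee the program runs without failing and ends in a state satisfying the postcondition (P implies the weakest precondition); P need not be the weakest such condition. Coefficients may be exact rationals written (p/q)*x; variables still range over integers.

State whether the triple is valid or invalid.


Working backward. After the program, the postcondition ((3/4)*w + (lim + 3*p + 8) ≥ 2 ∨ (x + p - 9 = 2 ∧ w + 2*w + 4 > -7)) → 2*lim + u + 2 ≤ -1 must hold; in canonical form it is (lim + 3*p + (3/4)*w ≥ -6 ∨ (p + x = 11 ∧ 3*w > -11)) → 2*lim + u ≤ -3.
Before lim := w + 7: (3*p + (7/4)*w ≥ -13 ∨ (p + x = 11 ∧ 3*w > -11)) → u + 2*w ≤ -17
Before x := 2*p + 7: (3*p + (7/4)*w ≥ -13 ∨ (3*p = 4 ∧ 3*w > -11)) → u + 2*w ≤ -17
Before u := p + 3*x + 1: (3*p + (7/4)*w ≥ -13 ∨ (3*p = 4 ∧ 3*w > -11)) → p + 2*w + 3*x ≤ -18
The weakest precondition is (3*p + (7/4)*w ≥ -13 ∨ (3*p = 4 ∧ 3*w > -11)) → p + 2*w + 3*x ≤ -18.
Check whether (3*p ≥ -6 → p + 3*x ≤ -10) ∧ w = -3 implies it.
Countermodel: at the initial state p = 2, w = -3, x = -4, the precondition holds but the weakest precondition fails.
Answer: invalid


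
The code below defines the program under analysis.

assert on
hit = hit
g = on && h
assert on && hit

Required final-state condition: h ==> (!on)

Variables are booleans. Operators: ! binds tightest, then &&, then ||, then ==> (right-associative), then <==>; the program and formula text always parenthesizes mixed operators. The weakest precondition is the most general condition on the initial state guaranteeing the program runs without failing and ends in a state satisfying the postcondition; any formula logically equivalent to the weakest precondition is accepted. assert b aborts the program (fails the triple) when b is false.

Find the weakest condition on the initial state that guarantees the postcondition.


Working backward. After the program, h ==> (!on) must hold.
Before assert on && hit: on && hit && (h ==> (!on))
Before g := on && h: on && hit && (h ==> (!on))
Before hit := hit: on && hit && (h ==> (!on))
Before assert on: on && hit && (h ==> (!on))
Answer: WP = on && hit && (h ==> (!on))


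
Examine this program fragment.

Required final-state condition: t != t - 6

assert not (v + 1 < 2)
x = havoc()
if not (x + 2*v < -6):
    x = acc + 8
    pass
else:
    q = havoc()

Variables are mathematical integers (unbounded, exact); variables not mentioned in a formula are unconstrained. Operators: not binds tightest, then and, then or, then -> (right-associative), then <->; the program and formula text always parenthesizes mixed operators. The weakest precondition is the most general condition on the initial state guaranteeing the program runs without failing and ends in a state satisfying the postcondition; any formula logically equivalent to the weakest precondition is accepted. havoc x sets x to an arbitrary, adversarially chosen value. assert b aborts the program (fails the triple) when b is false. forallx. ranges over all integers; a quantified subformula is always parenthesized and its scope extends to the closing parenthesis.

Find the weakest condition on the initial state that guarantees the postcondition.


Working backward. After the program, the postcondition t != t - 6 must hold; in canonical form it is true.
Then branch requires true; else branch requires true.
Before the if: true
Before havoc x: true
Before assert not (v + 1 < 2): not (v < 1)
Answer: WP = not (v < 1)


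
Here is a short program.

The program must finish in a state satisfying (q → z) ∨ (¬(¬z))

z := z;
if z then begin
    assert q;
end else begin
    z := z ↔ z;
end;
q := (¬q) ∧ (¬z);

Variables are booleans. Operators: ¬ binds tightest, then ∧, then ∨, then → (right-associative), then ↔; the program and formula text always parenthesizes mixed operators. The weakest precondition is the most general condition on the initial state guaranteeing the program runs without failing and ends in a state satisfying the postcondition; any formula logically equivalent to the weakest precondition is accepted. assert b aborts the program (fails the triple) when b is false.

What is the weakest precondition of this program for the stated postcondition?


Working backward. After the program, the postcondition (q → z) ∨ (¬(¬z)) must hold; in canonical form it is (q → z) ∨ z.
Before q := (¬q) ∧ (¬z): (((¬q) ∧ (¬z)) → z) ∨ z
Then branch requires q ∧ ((((¬q) ∧ (¬z)) → z) ∨ z); else branch requires true.
Before the if: z → (q ∧ ((((¬q) ∧ (¬z)) → z) ∨ z))
Before z := z: z → (q ∧ ((((¬q) ∧ (¬z)) → z) ∨ z))
Answer: WP = z → (q ∧ ((((¬q) ∧ (¬z)) → z) ∨ z))


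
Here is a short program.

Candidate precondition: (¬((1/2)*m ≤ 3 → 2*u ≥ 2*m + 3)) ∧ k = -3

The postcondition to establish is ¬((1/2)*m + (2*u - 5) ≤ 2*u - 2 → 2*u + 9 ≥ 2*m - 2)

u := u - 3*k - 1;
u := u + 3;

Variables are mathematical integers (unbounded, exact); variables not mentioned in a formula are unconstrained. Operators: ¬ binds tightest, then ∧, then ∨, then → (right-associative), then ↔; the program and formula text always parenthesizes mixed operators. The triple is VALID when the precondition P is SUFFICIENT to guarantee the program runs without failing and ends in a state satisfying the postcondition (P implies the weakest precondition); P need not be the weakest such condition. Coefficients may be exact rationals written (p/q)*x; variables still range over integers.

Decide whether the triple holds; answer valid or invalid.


Working backward. After the program, the postcondition ¬((1/2)*m + (2*u - 5) ≤ 2*u - 2 → 2*u + 9 ≥ 2*m - 2) must hold; in canonical form it is ¬((1/2)*m ≤ 3 → 2*u ≥ 2*m - 11).
Before u := u + 3: ¬((1/2)*m ≤ 3 → 2*u ≥ 2*m - 17)
Before u := u - 3*k - 1: ¬((1/2)*m ≤ 3 → 2*u ≥ 6*k + 2*m - 15)
The weakest precondition is ¬((1/2)*m ≤ 3 → 2*u ≥ 6*k + 2*m - 15).
Check whether (¬((1/2)*m ≤ 3 → 2*u ≥ 2*m + 3)) ∧ k = -3 implies it.
Countermodel: at the initial state k = -3, m = 0, u = 0, the precondition holds but the weakest precondition fails.
Answer: invalid


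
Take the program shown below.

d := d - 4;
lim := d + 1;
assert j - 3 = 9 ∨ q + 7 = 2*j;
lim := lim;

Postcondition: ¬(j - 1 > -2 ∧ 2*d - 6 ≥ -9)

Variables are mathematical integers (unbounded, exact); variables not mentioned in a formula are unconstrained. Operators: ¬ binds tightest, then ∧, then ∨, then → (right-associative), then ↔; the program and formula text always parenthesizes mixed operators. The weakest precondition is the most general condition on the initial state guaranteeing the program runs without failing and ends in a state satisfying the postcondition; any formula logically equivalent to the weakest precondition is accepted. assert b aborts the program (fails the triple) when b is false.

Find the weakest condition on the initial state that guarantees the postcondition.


Working backward. After the program, the postcondition ¬(j - 1 > -2 ∧ 2*d - 6 ≥ -9) must hold; in canonical form it is ¬(j > -1 ∧ 2*d ≥ -3).
Before lim := lim: ¬(j > -1 ∧ 2*d ≥ -3)
Before assert j - 3 = 9 ∨ q + 7 = 2*j: (j = 12 ∨ q = 2*j - 7) ∧ (¬(j > -1 ∧ 2*d ≥ -3))
Before lim := d + 1: (j = 12 ∨ q = 2*j - 7) ∧ (¬(j > -1 ∧ 2*d ≥ -3))
Before d := d - 4: (j = 12 ∨ q = 2*j - 7) ∧ (¬(j > -1 ∧ 2*d ≥ 5))
Answer: WP = (j = 12 ∨ q = 2*j - 7) ∧ (¬(j > -1 ∧ 2*d ≥ 5))


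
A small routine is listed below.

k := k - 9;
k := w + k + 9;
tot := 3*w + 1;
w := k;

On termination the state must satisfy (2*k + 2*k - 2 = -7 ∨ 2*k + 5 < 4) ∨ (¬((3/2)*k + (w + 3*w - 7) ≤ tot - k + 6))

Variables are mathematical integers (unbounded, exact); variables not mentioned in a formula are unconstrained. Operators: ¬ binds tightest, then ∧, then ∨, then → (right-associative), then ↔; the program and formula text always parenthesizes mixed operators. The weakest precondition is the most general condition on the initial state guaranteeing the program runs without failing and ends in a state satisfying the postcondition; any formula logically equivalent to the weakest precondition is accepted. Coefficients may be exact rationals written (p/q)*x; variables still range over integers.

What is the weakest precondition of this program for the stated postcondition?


Working backward. After the program, the postcondition (2*k + 2*k - 2 = -7 ∨ 2*k + 5 < 4) ∨ (¬((3/2)*k + (w + 3*w - 7) ≤ tot - k + 6)) must hold; in canonical form it is 4*k = -5 ∨ 2*k < -1 ∨ (¬((5/2)*k + 4*w ≤ tot + 13)).
Before w := k: 4*k = -5 ∨ 2*k < -1 ∨ (¬((13/2)*k ≤ tot + 13))
Before tot := 3*w + 1: 4*k = -5 ∨ 2*k < -1 ∨ (¬((13/2)*k ≤ 3*w + 14))
Before k := w + k + 9: 4*k + 4*w = -41 ∨ 2*k + 2*w < -19 ∨ (¬((13/2)*k + (7/2)*w ≤ -89/2))
Before k := k - 9: 4*k + 4*w = -5 ∨ 2*k + 2*w < -1 ∨ (¬((13/2)*k + (7/2)*w ≤ 14))
Answer: WP = 4*k + 4*w = -5 ∨ 2*k + 2*w < -1 ∨ (¬((13/2)*k + (7/2)*w ≤ 14))


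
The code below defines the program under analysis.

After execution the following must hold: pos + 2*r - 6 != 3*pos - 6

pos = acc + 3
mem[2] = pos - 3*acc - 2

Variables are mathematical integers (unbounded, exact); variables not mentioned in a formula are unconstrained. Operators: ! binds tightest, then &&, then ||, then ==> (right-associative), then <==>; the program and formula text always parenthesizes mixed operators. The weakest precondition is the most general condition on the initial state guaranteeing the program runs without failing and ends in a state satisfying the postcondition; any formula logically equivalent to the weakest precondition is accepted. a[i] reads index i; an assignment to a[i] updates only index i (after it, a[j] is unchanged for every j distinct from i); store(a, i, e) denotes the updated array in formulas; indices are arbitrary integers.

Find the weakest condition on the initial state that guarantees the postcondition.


Working backward. After the program, the postcondition pos + 2*r - 6 != 3*pos - 6 must hold; in canonical form it is 2*r != 2*pos.
Before mem[2] := pos - 3*acc - 2: 2*r != 2*pos
Before pos := acc + 3: 2*r != 2*acc + 6
Answer: WP = 2*r != 2*acc + 6
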